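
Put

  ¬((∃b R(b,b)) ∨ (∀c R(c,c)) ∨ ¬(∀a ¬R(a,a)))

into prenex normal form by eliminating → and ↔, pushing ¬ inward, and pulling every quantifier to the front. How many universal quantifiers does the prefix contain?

2

Push ¬ through the quantifiers and connectives to reach negation normal form:
  (∀b ¬R(b,b)) ∧ (∃c ¬R(c,c)) ∧ (∀a ¬R(a,a))
Finally move all quantifiers to the prefix:
  ∀b ∃c ∀a (¬R(b,b) ∧ ¬R(c,c) ∧ ¬R(a,a))
The prefix is ∀b ∃c ∀a: 2 universal, 1 existential.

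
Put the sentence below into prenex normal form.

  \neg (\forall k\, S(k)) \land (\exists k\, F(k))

\exists k\, \exists r\, (\neg S(k) \land F(r))

Move each ¬ inward, flipping quantifiers it crosses:
  (\exists k\, \neg S(k)) \land (\exists k\, F(k))
Standardize variables apart so no two quantifiers bind the same name: k↦r.
  (\exists k\, \neg S(k)) \land (\exists r\, F(r))
Pull the quantifiers to the front (each side's bound variable is not free in the other side):
  \exists k\, \exists r\, (\neg S(k) \land F(r))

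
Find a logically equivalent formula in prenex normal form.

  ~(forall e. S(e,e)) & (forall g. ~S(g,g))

Drive negations inward (¬∀x A ≡ ∃x ¬A, ¬∃x A ≡ ∀x ¬A, De Morgan for ∧/∨):
  (exists e. ~S(e,e)) & (forall g. ~S(g,g))
All bound variables are already distinct, so no renaming is needed.
Pull the quantifiers to the front (each side's bound variable is not free in the other side):
  exists e. forall g. (~S(e,e) & ~S(g,g))

exists e. forall g. (~S(e,e) & ~S(g,g))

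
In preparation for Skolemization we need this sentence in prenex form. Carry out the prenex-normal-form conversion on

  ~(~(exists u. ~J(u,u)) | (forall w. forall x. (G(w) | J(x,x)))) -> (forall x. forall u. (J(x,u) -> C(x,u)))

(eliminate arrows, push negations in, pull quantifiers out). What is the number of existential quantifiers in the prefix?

Eliminate → and ↔ using ¬ and ∨.
  ~~(~(exists u. ~J(u,u)) | (forall w. forall x. (G(w) | J(x,x)))) | (forall x. forall u. (~J(x,u) | C(x,u)))
Move each ¬ inward, flipping quantifiers it crosses:
  (forall u. J(u,u)) | (forall w. forall x. (G(w) | J(x,x))) | (forall x. forall u. (~J(x,u) | C(x,u)))
Standardize variables apart so no two quantifiers bind the same name: x↦q, u↦s.
  (forall u. J(u,u)) | (forall w. forall x. (G(w) | J(x,x))) | (forall q. forall s. (~J(q,s) | C(q,s)))
Pull the quantifiers to the front (each side's bound variable is not free in the other side):
  forall u. forall w. forall x. forall q. forall s. (J(u,u) | G(w) | J(x,x) | ~J(q,s) | C(q,s))
The prefix is forall u forall w forall x forall q forall s: 5 universal, 0 existential.

0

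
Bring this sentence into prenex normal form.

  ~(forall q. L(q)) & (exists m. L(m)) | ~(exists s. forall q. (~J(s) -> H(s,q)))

exists q. exists m. forall s. exists x1. (~L(q) & L(m) | ~J(s) & ~H(s,x1))

Rewrite implications/biconditionals: A → B as ¬A ∨ B.
  ~(forall q. L(q)) & (exists m. L(m)) | ~(exists s. forall q. (~~J(s) | H(s,q)))
Drive negations inward (¬∀x A ≡ ∃x ¬A, ¬∃x A ≡ ∀x ¬A, De Morgan for ∧/∨):
  (exists q. ~L(q)) & (exists m. L(m)) | (forall s. exists q. (~J(s) & ~H(s,q)))
Rename bound variables to avoid capture: q↦x1.
  (exists q. ~L(q)) & (exists m. L(m)) | (forall s. exists x1. (~J(s) & ~H(s,x1)))
Pull the quantifiers to the front (each side's bound variable is not free in the other side):
  exists q. exists m. forall s. exists x1. (~L(q) & L(m) | ~J(s) & ~H(s,x1))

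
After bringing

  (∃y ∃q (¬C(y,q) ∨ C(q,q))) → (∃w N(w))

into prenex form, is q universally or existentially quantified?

universal

First replace A → B with ¬A ∨ B.
  ¬(∃y ∃q (¬C(y,q) ∨ C(q,q))) ∨ (∃w N(w))
Push ¬ through the quantifiers and connectives to reach negation normal form:
  (∀y ∀q (C(y,q) ∧ ¬C(q,q))) ∨ (∃w N(w))
Extract every quantifier outward, since the variables are now distinct and don't occur free across branches:
  ∀y ∀q ∃w (C(y,q) ∧ ¬C(q,q) ∨ N(w))
The quantifier ∃q sits under an odd number of negations (counting the antecedent side of each →), so it flips to ∀q.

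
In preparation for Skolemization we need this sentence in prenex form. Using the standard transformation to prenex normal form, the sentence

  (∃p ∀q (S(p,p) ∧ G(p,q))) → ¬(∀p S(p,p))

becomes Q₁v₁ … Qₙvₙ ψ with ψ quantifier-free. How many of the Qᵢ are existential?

Eliminate → and ↔ using ¬ and ∨.
  ¬(∃p ∀q (S(p,p) ∧ G(p,q))) ∨ ¬(∀p S(p,p))
Move each ¬ inward, flipping quantifiers it crosses:
  (∀p ∃q (¬S(p,p) ∨ ¬G(p,q))) ∨ (∃p ¬S(p,p))
Standardize variables apart so no two quantifiers bind the same name: p↦v1.
  (∀p ∃q (¬S(p,p) ∨ ¬G(p,q))) ∨ (∃v1 ¬S(v1,v1))
Pull the quantifiers to the front (each side's bound variable is not free in the other side):
  ∀p ∃q ∃v1 (¬S(p,p) ∨ ¬G(p,q) ∨ ¬S(v1,v1))
The prefix is ∀p ∃q ∃v1: 1 universal, 2 existential.

2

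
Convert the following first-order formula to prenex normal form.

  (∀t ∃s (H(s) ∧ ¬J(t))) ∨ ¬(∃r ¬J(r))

∀t ∃s ∀r (H(s) ∧ ¬J(t) ∨ J(r))

Move each ¬ inward, flipping quantifiers it crosses:
  (∀t ∃s (H(s) ∧ ¬J(t))) ∨ (∀r J(r))
All bound variables are already distinct, so no renaming is needed.
Finally move all quantifiers to the prefix:
  ∀t ∃s ∀r (H(s) ∧ ¬J(t) ∨ J(r))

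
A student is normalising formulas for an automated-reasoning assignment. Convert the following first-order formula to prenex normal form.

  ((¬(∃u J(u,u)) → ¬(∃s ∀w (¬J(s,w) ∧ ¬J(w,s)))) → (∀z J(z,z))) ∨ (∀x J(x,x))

∀u ∃s ∀w ∀z ∀x (¬J(u,u) ∧ ¬J(s,w) ∧ ¬J(w,s) ∨ J(z,z) ∨ J(x,x))

Rewrite implications/biconditionals: A → B as ¬A ∨ B.
  ¬(¬¬(∃u J(u,u)) ∨ ¬(∃s ∀w (¬J(s,w) ∧ ¬J(w,s)))) ∨ (∀z J(z,z)) ∨ (∀x J(x,x))
Move each ¬ inward, flipping quantifiers it crosses:
  (∀u ¬J(u,u)) ∧ (∃s ∀w (¬J(s,w) ∧ ¬J(w,s))) ∨ (∀z J(z,z)) ∨ (∀x J(x,x))
Finally move all quantifiers to the prefix:
  ∀u ∃s ∀w ∀z ∀x (¬J(u,u) ∧ ¬J(s,w) ∧ ¬J(w,s) ∨ J(z,z) ∨ J(x,x))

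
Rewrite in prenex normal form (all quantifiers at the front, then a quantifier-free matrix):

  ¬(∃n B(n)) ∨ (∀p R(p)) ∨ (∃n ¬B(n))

Move each ¬ inward, flipping quantifiers it crosses:
  (∀n ¬B(n)) ∨ (∀p R(p)) ∨ (∃n ¬B(n))
Give each quantifier a distinct variable: n↦w1.
  (∀n ¬B(n)) ∨ (∀p R(p)) ∨ (∃w1 ¬B(w1))
Pull the quantifiers to the front (each side's bound variable is not free in the other side):
  ∀n ∀p ∃w1 (¬B(n) ∨ R(p) ∨ ¬B(w1))

∀n ∀p ∃w1 (¬B(n) ∨ R(p) ∨ ¬B(w1))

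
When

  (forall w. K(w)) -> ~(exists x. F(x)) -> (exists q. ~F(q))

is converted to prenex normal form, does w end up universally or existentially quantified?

existential

Rewrite implications/biconditionals: A → B as ¬A ∨ B.
  ~(forall w. K(w)) | ~~(exists x. F(x)) | (exists q. ~F(q))
Push ¬ through the quantifiers and connectives to reach negation normal form:
  (exists w. ~K(w)) | (exists x. F(x)) | (exists q. ~F(q))
Extract every quantifier outward, since the variables are now distinct and don't occur free across branches:
  exists w. exists x. exists q. (~K(w) | F(x) | ~F(q))
The quantifier forall w sits under an odd number of negations (counting the antecedent side of each →), so it flips to exists w.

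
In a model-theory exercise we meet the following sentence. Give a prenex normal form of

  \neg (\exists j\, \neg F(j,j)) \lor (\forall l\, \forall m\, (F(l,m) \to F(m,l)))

\forall j\, \forall l\, \forall m\, (F(j,j) \lor \neg F(l,m) \lor F(m,l))

First replace A → B with ¬A ∨ B.
  \neg (\exists j\, \neg F(j,j)) \lor (\forall l\, \forall m\, (\neg F(l,m) \lor F(m,l)))
Push ¬ through the quantifiers and connectives to reach negation normal form:
  (\forall j\, F(j,j)) \lor (\forall l\, \forall m\, (\neg F(l,m) \lor F(m,l)))
Pull the quantifiers to the front (each side's bound variable is not free in the other side):
  \forall j\, \forall l\, \forall m\, (F(j,j) \lor \neg F(l,m) \lor F(m,l))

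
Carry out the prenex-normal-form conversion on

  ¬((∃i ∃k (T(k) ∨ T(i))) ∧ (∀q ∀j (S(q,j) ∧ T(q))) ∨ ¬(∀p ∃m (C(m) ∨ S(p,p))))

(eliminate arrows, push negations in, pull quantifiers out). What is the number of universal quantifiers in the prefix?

3

Drive negations inward (¬∀x A ≡ ∃x ¬A, ¬∃x A ≡ ∀x ¬A, De Morgan for ∧/∨):
  ((∀i ∀k (¬T(k) ∧ ¬T(i))) ∨ (∃q ∃j (¬S(q,j) ∨ ¬T(q)))) ∧ (∀p ∃m (C(m) ∨ S(p,p)))
All bound variables are already distinct, so no renaming is needed.
Finally move all quantifiers to the prefix:
  ∀i ∀k ∃q ∃j ∀p ∃m ((¬T(k) ∧ ¬T(i) ∨ ¬S(q,j) ∨ ¬T(q)) ∧ (C(m) ∨ S(p,p)))
The prefix is ∀i ∀k ∃q ∃j ∀p ∃m: 3 universal, 3 existential.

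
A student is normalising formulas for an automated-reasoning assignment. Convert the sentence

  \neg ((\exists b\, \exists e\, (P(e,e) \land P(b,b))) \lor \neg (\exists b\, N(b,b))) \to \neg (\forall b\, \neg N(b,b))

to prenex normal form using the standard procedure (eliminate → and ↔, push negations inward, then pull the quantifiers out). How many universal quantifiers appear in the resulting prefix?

Eliminate → and ↔ using ¬ and ∨.
  \neg \neg ((\exists b\, \exists e\, (P(e,e) \land P(b,b))) \lor \neg (\exists b\, N(b,b))) \lor \neg (\forall b\, \neg N(b,b))
Move each ¬ inward, flipping quantifiers it crosses:
  (\exists b\, \exists e\, (P(e,e) \land P(b,b))) \lor (\forall b\, \neg N(b,b)) \lor (\exists b\, N(b,b))
Standardize variables apart so no two quantifiers bind the same name: b↦y1, b↦p.
  (\exists b\, \exists e\, (P(e,e) \land P(b,b))) \lor (\forall y1\, \neg N(y1,y1)) \lor (\exists p\, N(p,p))
Extract every quantifier outward, since the variables are now distinct and don't occur free across branches:
  \exists b\, \exists e\, \forall y1\, \exists p\, (P(e,e) \land P(b,b) \lor \neg N(y1,y1) \lor N(p,p))
The prefix is \exists b \exists e \forall y1 \exists p: 1 universal, 3 existential.

1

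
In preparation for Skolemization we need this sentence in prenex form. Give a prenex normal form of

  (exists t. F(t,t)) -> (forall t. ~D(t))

Rewrite implications/biconditionals: A → B as ¬A ∨ B.
  ~(exists t. F(t,t)) | (forall t. ~D(t))
Push ¬ through the quantifiers and connectives to reach negation normal form:
  (forall t. ~F(t,t)) | (forall t. ~D(t))
Give each quantifier a distinct variable: t↦s.
  (forall t. ~F(t,t)) | (forall s. ~D(s))
Extract every quantifier outward, since the variables are now distinct and don't occur free across branches:
  forall t. forall s. (~F(t,t) | ~D(s))

forall t. forall s. (~F(t,t) | ~D(s))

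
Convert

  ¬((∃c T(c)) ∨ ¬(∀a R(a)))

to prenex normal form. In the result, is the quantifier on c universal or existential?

Drive negations inward (¬∀x A ≡ ∃x ¬A, ¬∃x A ≡ ∀x ¬A, De Morgan for ∧/∨):
  (∀c ¬T(c)) ∧ (∀a R(a))
All bound variables are already distinct, so no renaming is needed.
Finally move all quantifiers to the prefix:
  ∀c ∀a (¬T(c) ∧ R(a))
The quantifier ∃c sits under an odd number of negations, so it flips to ∀c.

universal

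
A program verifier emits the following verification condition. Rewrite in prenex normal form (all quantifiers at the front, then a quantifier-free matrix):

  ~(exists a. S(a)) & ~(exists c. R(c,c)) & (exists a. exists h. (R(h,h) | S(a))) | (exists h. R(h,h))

forall a. forall c. exists s. exists h. exists y. (~S(a) & ~R(c,c) & (R(h,h) | S(s)) | R(y,y))

Move each ¬ inward, flipping quantifiers it crosses:
  (forall a. ~S(a)) & (forall c. ~R(c,c)) & (exists a. exists h. (R(h,h) | S(a))) | (exists h. R(h,h))
Give each quantifier a distinct variable: a↦s, h↦y.
  (forall a. ~S(a)) & (forall c. ~R(c,c)) & (exists s. exists h. (R(h,h) | S(s))) | (exists y. R(y,y))
Pull the quantifiers to the front (each side's bound variable is not free in the other side):
  forall a. forall c. exists s. exists h. exists y. (~S(a) & ~R(c,c) & (R(h,h) | S(s)) | R(y,y))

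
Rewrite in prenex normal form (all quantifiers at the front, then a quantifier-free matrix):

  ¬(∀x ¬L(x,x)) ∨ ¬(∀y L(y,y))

Push ¬ through the quantifiers and connectives to reach negation normal form:
  (∃x L(x,x)) ∨ (∃y ¬L(y,y))
Finally move all quantifiers to the prefix:
  ∃x ∃y (L(x,x) ∨ ¬L(y,y))

∃x ∃y (L(x,x) ∨ ¬L(y,y))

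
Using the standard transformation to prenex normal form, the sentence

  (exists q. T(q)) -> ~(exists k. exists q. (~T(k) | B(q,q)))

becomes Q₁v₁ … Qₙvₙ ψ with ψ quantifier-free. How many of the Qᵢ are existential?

0

First replace A → B with ¬A ∨ B.
  ~(exists q. T(q)) | ~(exists k. exists q. (~T(k) | B(q,q)))
Push ¬ through the quantifiers and connectives to reach negation normal form:
  (forall q. ~T(q)) | (forall k. forall q. (T(k) & ~B(q,q)))
Standardize variables apart so no two quantifiers bind the same name: q↦c.
  (forall q. ~T(q)) | (forall k. forall c. (T(k) & ~B(c,c)))
Finally move all quantifiers to the prefix:
  forall q. forall k. forall c. (~T(q) | T(k) & ~B(c,c))
The prefix is forall q forall k forall c: 3 universal, 0 existential.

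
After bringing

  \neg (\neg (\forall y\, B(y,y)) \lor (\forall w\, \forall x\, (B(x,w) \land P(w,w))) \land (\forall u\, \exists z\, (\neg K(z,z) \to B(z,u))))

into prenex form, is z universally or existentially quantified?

First replace A → B with ¬A ∨ B.
  \neg (\neg (\forall y\, B(y,y)) \lor (\forall w\, \forall x\, (B(x,w) \land P(w,w))) \land (\forall u\, \exists z\, (\neg \neg K(z,z) \lor B(z,u))))
Move each ¬ inward, flipping quantifiers it crosses:
  (\forall y\, B(y,y)) \land ((\exists w\, \exists x\, (\neg B(x,w) \lor \neg P(w,w))) \lor (\exists u\, \forall z\, (\neg K(z,z) \land \neg B(z,u))))
All bound variables are already distinct, so no renaming is needed.
Pull the quantifiers to the front (each side's bound variable is not free in the other side):
  \forall y\, \exists w\, \exists x\, \exists u\, \forall z\, (B(y,y) \land (\neg B(x,w) \lor \neg P(w,w) \lor \neg K(z,z) \land \neg B(z,u)))
The quantifier \exists z sits under an odd number of negations (counting the antecedent side of each →), so it flips to \forall z.

universal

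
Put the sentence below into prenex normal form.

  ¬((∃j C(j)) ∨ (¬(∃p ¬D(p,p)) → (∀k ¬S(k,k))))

∀j ∀p ∃k (¬C(j) ∧ D(p,p) ∧ S(k,k))

Rewrite implications/biconditionals: A → B as ¬A ∨ B.
  ¬((∃j C(j)) ∨ ¬¬(∃p ¬D(p,p)) ∨ (∀k ¬S(k,k)))
Drive negations inward (¬∀x A ≡ ∃x ¬A, ¬∃x A ≡ ∀x ¬A, De Morgan for ∧/∨):
  (∀j ¬C(j)) ∧ (∀p D(p,p)) ∧ (∃k S(k,k))
All bound variables are already distinct, so no renaming is needed.
Finally move all quantifiers to the prefix:
  ∀j ∀p ∃k (¬C(j) ∧ D(p,p) ∧ S(k,k))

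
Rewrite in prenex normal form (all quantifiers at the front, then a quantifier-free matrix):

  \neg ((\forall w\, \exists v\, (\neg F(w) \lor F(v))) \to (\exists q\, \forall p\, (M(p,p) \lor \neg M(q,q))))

Rewrite implications/biconditionals: A → B as ¬A ∨ B.
  \neg (\neg (\forall w\, \exists v\, (\neg F(w) \lor F(v))) \lor (\exists q\, \forall p\, (M(p,p) \lor \neg M(q,q))))
Move each ¬ inward, flipping quantifiers it crosses:
  (\forall w\, \exists v\, (\neg F(w) \lor F(v))) \land (\forall q\, \exists p\, (\neg M(p,p) \land M(q,q)))
Pull the quantifiers to the front (each side's bound variable is not free in the other side):
  \forall w\, \exists v\, \forall q\, \exists p\, ((\neg F(w) \lor F(v)) \land \neg M(p,p) \land M(q,q))

\forall w\, \exists v\, \forall q\, \exists p\, ((\neg F(w) \lor F(v)) \land \neg M(p,p) \land M(q,q))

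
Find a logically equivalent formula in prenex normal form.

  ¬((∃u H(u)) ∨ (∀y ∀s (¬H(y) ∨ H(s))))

Move each ¬ inward, flipping quantifiers it crosses:
  (∀u ¬H(u)) ∧ (∃y ∃s (H(y) ∧ ¬H(s)))
All bound variables are already distinct, so no renaming is needed.
Extract every quantifier outward, since the variables are now distinct and don't occur free across branches:
  ∀u ∃y ∃s (¬H(u) ∧ H(y) ∧ ¬H(s))

∀u ∃y ∃s (¬H(u) ∧ H(y) ∧ ¬H(s))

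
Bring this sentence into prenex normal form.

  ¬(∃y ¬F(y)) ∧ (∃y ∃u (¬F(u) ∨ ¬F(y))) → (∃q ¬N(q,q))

Rewrite implications/biconditionals: A → B as ¬A ∨ B.
  ¬(¬(∃y ¬F(y)) ∧ (∃y ∃u (¬F(u) ∨ ¬F(y)))) ∨ (∃q ¬N(q,q))
Drive negations inward (¬∀x A ≡ ∃x ¬A, ¬∃x A ≡ ∀x ¬A, De Morgan for ∧/∨):
  (∃y ¬F(y)) ∨ (∀y ∀u (F(u) ∧ F(y))) ∨ (∃q ¬N(q,q))
Standardize variables apart so no two quantifiers bind the same name: y↦s.
  (∃y ¬F(y)) ∨ (∀s ∀u (F(u) ∧ F(s))) ∨ (∃q ¬N(q,q))
Finally move all quantifiers to the prefix:
  ∃y ∀s ∀u ∃q (¬F(y) ∨ F(u) ∧ F(s) ∨ ¬N(q,q))

∃y ∀s ∀u ∃q (¬F(y) ∨ F(u) ∧ F(s) ∨ ¬N(q,q))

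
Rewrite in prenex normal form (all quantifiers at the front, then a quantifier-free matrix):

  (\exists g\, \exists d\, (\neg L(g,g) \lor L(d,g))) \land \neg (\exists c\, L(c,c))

\exists g\, \exists d\, \forall c\, ((\neg L(g,g) \lor L(d,g)) \land \neg L(c,c))

Drive negations inward (¬∀x A ≡ ∃x ¬A, ¬∃x A ≡ ∀x ¬A, De Morgan for ∧/∨):
  (\exists g\, \exists d\, (\neg L(g,g) \lor L(d,g))) \land (\forall c\, \neg L(c,c))
Extract every quantifier outward, since the variables are now distinct and don't occur free across branches:
  \exists g\, \exists d\, \forall c\, ((\neg L(g,g) \lor L(d,g)) \land \neg L(c,c))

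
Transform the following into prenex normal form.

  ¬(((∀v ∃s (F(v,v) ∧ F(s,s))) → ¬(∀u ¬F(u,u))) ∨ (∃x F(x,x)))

Rewrite implications/biconditionals: A → B as ¬A ∨ B.
  ¬(¬(∀v ∃s (F(v,v) ∧ F(s,s))) ∨ ¬(∀u ¬F(u,u)) ∨ (∃x F(x,x)))
Move each ¬ inward, flipping quantifiers it crosses:
  (∀v ∃s (F(v,v) ∧ F(s,s))) ∧ (∀u ¬F(u,u)) ∧ (∀x ¬F(x,x))
All bound variables are already distinct, so no renaming is needed.
Extract every quantifier outward, since the variables are now distinct and don't occur free across branches:
  ∀v ∃s ∀u ∀x (F(v,v) ∧ F(s,s) ∧ ¬F(u,u) ∧ ¬F(x,x))

∀v ∃s ∀u ∀x (F(v,v) ∧ F(s,s) ∧ ¬F(u,u) ∧ ¬F(x,x))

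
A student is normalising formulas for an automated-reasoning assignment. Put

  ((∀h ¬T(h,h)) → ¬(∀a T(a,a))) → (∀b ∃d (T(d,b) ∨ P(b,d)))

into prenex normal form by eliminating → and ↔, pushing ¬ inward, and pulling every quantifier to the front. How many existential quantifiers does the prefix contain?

1

Rewrite implications/biconditionals: A → B as ¬A ∨ B.
  ¬(¬(∀h ¬T(h,h)) ∨ ¬(∀a T(a,a))) ∨ (∀b ∃d (T(d,b) ∨ P(b,d)))
Move each ¬ inward, flipping quantifiers it crosses:
  (∀h ¬T(h,h)) ∧ (∀a T(a,a)) ∨ (∀b ∃d (T(d,b) ∨ P(b,d)))
All bound variables are already distinct, so no renaming is needed.
Pull the quantifiers to the front (each side's bound variable is not free in the other side):
  ∀h ∀a ∀b ∃d (¬T(h,h) ∧ T(a,a) ∨ T(d,b) ∨ P(b,d))
The prefix is ∀h ∀a ∀b ∃d: 3 universal, 1 existential.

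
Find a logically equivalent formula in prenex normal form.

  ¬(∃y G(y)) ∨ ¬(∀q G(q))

Push ¬ through the quantifiers and connectives to reach negation normal form:
  (∀y ¬G(y)) ∨ (∃q ¬G(q))
All bound variables are already distinct, so no renaming is needed.
Finally move all quantifiers to the prefix:
  ∀y ∃q (¬G(y) ∨ ¬G(q))

∀y ∃q (¬G(y) ∨ ¬G(q))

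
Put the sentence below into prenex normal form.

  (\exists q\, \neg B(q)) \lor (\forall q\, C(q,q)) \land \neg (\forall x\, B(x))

\exists q\, \forall u1\, \exists x\, (\neg B(q) \lor C(u1,u1) \land \neg B(x))

Move each ¬ inward, flipping quantifiers it crosses:
  (\exists q\, \neg B(q)) \lor (\forall q\, C(q,q)) \land (\exists x\, \neg B(x))
Rename bound variables to avoid capture: q↦u1.
  (\exists q\, \neg B(q)) \lor (\forall u1\, C(u1,u1)) \land (\exists x\, \neg B(x))
Extract every quantifier outward, since the variables are now distinct and don't occur free across branches:
  \exists q\, \forall u1\, \exists x\, (\neg B(q) \lor C(u1,u1) \land \neg B(x))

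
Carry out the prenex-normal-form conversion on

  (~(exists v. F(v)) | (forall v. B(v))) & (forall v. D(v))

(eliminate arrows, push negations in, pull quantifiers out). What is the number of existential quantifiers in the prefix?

Drive negations inward (¬∀x A ≡ ∃x ¬A, ¬∃x A ≡ ∀x ¬A, De Morgan for ∧/∨):
  ((forall v. ~F(v)) | (forall v. B(v))) & (forall v. D(v))
Give each quantifier a distinct variable: v↦p, v↦x1.
  ((forall v. ~F(v)) | (forall p. B(p))) & (forall x1. D(x1))
Extract every quantifier outward, since the variables are now distinct and don't occur free across branches:
  forall v. forall p. forall x1. ((~F(v) | B(p)) & D(x1))
The prefix is forall v forall p forall x1: 3 universal, 0 existential.

0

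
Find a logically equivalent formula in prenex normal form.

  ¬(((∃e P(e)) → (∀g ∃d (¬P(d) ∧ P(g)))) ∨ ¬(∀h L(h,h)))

Eliminate → and ↔ using ¬ and ∨.
  ¬(¬(∃e P(e)) ∨ (∀g ∃d (¬P(d) ∧ P(g))) ∨ ¬(∀h L(h,h)))
Drive negations inward (¬∀x A ≡ ∃x ¬A, ¬∃x A ≡ ∀x ¬A, De Morgan for ∧/∨):
  (∃e P(e)) ∧ (∃g ∀d (P(d) ∨ ¬P(g))) ∧ (∀h L(h,h))
Extract every quantifier outward, since the variables are now distinct and don't occur free across branches:
  ∃e ∃g ∀d ∀h (P(e) ∧ (P(d) ∨ ¬P(g)) ∧ L(h,h))

∃e ∃g ∀d ∀h (P(e) ∧ (P(d) ∨ ¬P(g)) ∧ L(h,h))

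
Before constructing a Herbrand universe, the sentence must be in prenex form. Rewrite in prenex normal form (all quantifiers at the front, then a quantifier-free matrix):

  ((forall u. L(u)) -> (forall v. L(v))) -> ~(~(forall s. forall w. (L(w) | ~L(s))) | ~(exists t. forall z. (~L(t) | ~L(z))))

Rewrite implications/biconditionals: A → B as ¬A ∨ B.
  ~(~(forall u. L(u)) | (forall v. L(v))) | ~(~(forall s. forall w. (L(w) | ~L(s))) | ~(exists t. forall z. (~L(t) | ~L(z))))
Move each ¬ inward, flipping quantifiers it crosses:
  (forall u. L(u)) & (exists v. ~L(v)) | (forall s. forall w. (L(w) | ~L(s))) & (exists t. forall z. (~L(t) | ~L(z)))
Finally move all quantifiers to the prefix:
  forall u. exists v. forall s. forall w. exists t. forall z. (L(u) & ~L(v) | (L(w) | ~L(s)) & (~L(t) | ~L(z)))

forall u. exists v. forall s. forall w. exists t. forall z. (L(u) & ~L(v) | (L(w) | ~L(s)) & (~L(t) | ~L(z)))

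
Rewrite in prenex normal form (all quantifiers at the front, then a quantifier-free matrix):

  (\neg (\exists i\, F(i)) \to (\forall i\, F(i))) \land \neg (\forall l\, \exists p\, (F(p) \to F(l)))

\exists i\, \forall c\, \exists l\, \forall p\, ((F(i) \lor F(c)) \land F(p) \land \neg F(l))

First replace A → B with ¬A ∨ B.
  (\neg \neg (\exists i\, F(i)) \lor (\forall i\, F(i))) \land \neg (\forall l\, \exists p\, (\neg F(p) \lor F(l)))
Push ¬ through the quantifiers and connectives to reach negation normal form:
  ((\exists i\, F(i)) \lor (\forall i\, F(i))) \land (\exists l\, \forall p\, (F(p) \land \neg F(l)))
Give each quantifier a distinct variable: i↦c.
  ((\exists i\, F(i)) \lor (\forall c\, F(c))) \land (\exists l\, \forall p\, (F(p) \land \neg F(l)))
Extract every quantifier outward, since the variables are now distinct and don't occur free across branches:
  \exists i\, \forall c\, \exists l\, \forall p\, ((F(i) \lor F(c)) \land F(p) \land \neg F(l))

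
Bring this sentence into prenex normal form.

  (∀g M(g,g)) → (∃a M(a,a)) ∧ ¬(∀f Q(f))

∃g ∃a ∃f (¬M(g,g) ∨ M(a,a) ∧ ¬Q(f))

Eliminate → and ↔ using ¬ and ∨.
  ¬(∀g M(g,g)) ∨ (∃a M(a,a)) ∧ ¬(∀f Q(f))
Push ¬ through the quantifiers and connectives to reach negation normal form:
  (∃g ¬M(g,g)) ∨ (∃a M(a,a)) ∧ (∃f ¬Q(f))
Extract every quantifier outward, since the variables are now distinct and don't occur free across branches:
  ∃g ∃a ∃f (¬M(g,g) ∨ M(a,a) ∧ ¬Q(f))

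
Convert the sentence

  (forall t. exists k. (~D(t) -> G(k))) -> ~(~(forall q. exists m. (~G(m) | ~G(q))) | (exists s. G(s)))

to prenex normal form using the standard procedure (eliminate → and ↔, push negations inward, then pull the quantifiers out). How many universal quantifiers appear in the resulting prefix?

3

First replace A → B with ¬A ∨ B.
  ~(forall t. exists k. (~~D(t) | G(k))) | ~(~(forall q. exists m. (~G(m) | ~G(q))) | (exists s. G(s)))
Drive negations inward (¬∀x A ≡ ∃x ¬A, ¬∃x A ≡ ∀x ¬A, De Morgan for ∧/∨):
  (exists t. forall k. (~D(t) & ~G(k))) | (forall q. exists m. (~G(m) | ~G(q))) & (forall s. ~G(s))
All bound variables are already distinct, so no renaming is needed.
Extract every quantifier outward, since the variables are now distinct and don't occur free across branches:
  exists t. forall k. forall q. exists m. forall s. (~D(t) & ~G(k) | (~G(m) | ~G(q)) & ~G(s))
The prefix is exists t forall k forall q exists m forall s: 3 universal, 2 existential.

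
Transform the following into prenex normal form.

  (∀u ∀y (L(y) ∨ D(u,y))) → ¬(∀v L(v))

∃u ∃y ∃v (¬L(y) ∧ ¬D(u,y) ∨ ¬L(v))

First replace A → B with ¬A ∨ B.
  ¬(∀u ∀y (L(y) ∨ D(u,y))) ∨ ¬(∀v L(v))
Drive negations inward (¬∀x A ≡ ∃x ¬A, ¬∃x A ≡ ∀x ¬A, De Morgan for ∧/∨):
  (∃u ∃y (¬L(y) ∧ ¬D(u,y))) ∨ (∃v ¬L(v))
All bound variables are already distinct, so no renaming is needed.
Finally move all quantifiers to the prefix:
  ∃u ∃y ∃v (¬L(y) ∧ ¬D(u,y) ∨ ¬L(v))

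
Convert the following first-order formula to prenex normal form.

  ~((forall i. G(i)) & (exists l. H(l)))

exists i. forall l. (~G(i) | ~H(l))

Push ¬ through the quantifiers and connectives to reach negation normal form:
  (exists i. ~G(i)) | (forall l. ~H(l))
Extract every quantifier outward, since the variables are now distinct and don't occur free across branches:
  exists i. forall l. (~G(i) | ~H(l))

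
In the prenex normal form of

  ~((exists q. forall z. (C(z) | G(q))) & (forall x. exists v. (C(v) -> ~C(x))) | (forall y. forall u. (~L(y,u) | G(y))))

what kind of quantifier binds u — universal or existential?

existential

Rewrite implications/biconditionals: A → B as ¬A ∨ B.
  ~((exists q. forall z. (C(z) | G(q))) & (forall x. exists v. (~C(v) | ~C(x))) | (forall y. forall u. (~L(y,u) | G(y))))
Drive negations inward (¬∀x A ≡ ∃x ¬A, ¬∃x A ≡ ∀x ¬A, De Morgan for ∧/∨):
  ((forall q. exists z. (~C(z) & ~G(q))) | (exists x. forall v. (C(v) & C(x)))) & (exists y. exists u. (L(y,u) & ~G(y)))
Finally move all quantifiers to the prefix:
  forall q. exists z. exists x. forall v. exists y. exists u. ((~C(z) & ~G(q) | C(v) & C(x)) & L(y,u) & ~G(y))
The quantifier forall u sits under an odd number of negations (counting the antecedent side of each →), so it flips to exists u.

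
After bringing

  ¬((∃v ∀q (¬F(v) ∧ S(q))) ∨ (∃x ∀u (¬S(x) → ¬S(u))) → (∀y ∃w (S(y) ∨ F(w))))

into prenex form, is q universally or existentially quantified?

universal

First replace A → B with ¬A ∨ B.
  ¬(¬((∃v ∀q (¬F(v) ∧ S(q))) ∨ (∃x ∀u (¬¬S(x) ∨ ¬S(u)))) ∨ (∀y ∃w (S(y) ∨ F(w))))
Move each ¬ inward, flipping quantifiers it crosses:
  ((∃v ∀q (¬F(v) ∧ S(q))) ∨ (∃x ∀u (S(x) ∨ ¬S(u)))) ∧ (∃y ∀w (¬S(y) ∧ ¬F(w)))
All bound variables are already distinct, so no renaming is needed.
Finally move all quantifiers to the prefix:
  ∃v ∀q ∃x ∀u ∃y ∀w ((¬F(v) ∧ S(q) ∨ S(x) ∨ ¬S(u)) ∧ ¬S(y) ∧ ¬F(w))
The quantifier ∀q sits under an even number of negations (counting the antecedent side of each →), so it remains universal.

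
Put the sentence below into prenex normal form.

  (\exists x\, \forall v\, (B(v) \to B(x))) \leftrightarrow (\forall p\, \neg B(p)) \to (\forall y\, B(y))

\forall x\, \exists v\, \exists p\, \forall y\, \forall b\, \exists w\, \exists r\, \forall t\, ((B(v) \land \neg B(x) \lor B(p) \lor B(y)) \land (\neg B(b) \land \neg B(w) \lor \neg B(t) \lor B(r)))

First replace A → B with ¬A ∨ B; A ↔ B as (¬A ∨ B) ∧ (¬B ∨ A).
  (\neg (\exists x\, \forall v\, (\neg B(v) \lor B(x))) \lor \neg (\forall p\, \neg B(p)) \lor (\forall y\, B(y))) \land (\neg (\neg (\forall p\, \neg B(p)) \lor (\forall y\, B(y))) \lor (\exists x\, \forall v\, (\neg B(v) \lor B(x))))
Move each ¬ inward, flipping quantifiers it crosses:
  ((\forall x\, \exists v\, (B(v) \land \neg B(x))) \lor (\exists p\, B(p)) \lor (\forall y\, B(y))) \land ((\forall p\, \neg B(p)) \land (\exists y\, \neg B(y)) \lor (\exists x\, \forall v\, (\neg B(v) \lor B(x))))
Rename bound variables to avoid capture: p↦b, y↦w, x↦r, v↦t.
  ((\forall x\, \exists v\, (B(v) \land \neg B(x))) \lor (\exists p\, B(p)) \lor (\forall y\, B(y))) \land ((\forall b\, \neg B(b)) \land (\exists w\, \neg B(w)) \lor (\exists r\, \forall t\, (\neg B(t) \lor B(r))))
Extract every quantifier outward, since the variables are now distinct and don't occur free across branches:
  \forall x\, \exists v\, \exists p\, \forall y\, \forall b\, \exists w\, \exists r\, \forall t\, ((B(v) \land \neg B(x) \lor B(p) \lor B(y)) \land (\neg B(b) \land \neg B(w) \lor \neg B(t) \lor B(r)))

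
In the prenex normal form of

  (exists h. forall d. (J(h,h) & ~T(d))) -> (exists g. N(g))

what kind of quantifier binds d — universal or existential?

existential

Rewrite implications/biconditionals: A → B as ¬A ∨ B.
  ~(exists h. forall d. (J(h,h) & ~T(d))) | (exists g. N(g))
Move each ¬ inward, flipping quantifiers it crosses:
  (forall h. exists d. (~J(h,h) | T(d))) | (exists g. N(g))
All bound variables are already distinct, so no renaming is needed.
Finally move all quantifiers to the prefix:
  forall h. exists d. exists g. (~J(h,h) | T(d) | N(g))
The quantifier forall d sits under an odd number of negations (counting the antecedent side of each →), so it flips to exists d.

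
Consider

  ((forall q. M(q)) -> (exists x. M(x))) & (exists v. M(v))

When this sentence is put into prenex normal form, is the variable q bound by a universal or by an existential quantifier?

existential

Rewrite implications/biconditionals: A → B as ¬A ∨ B.
  (~(forall q. M(q)) | (exists x. M(x))) & (exists v. M(v))
Move each ¬ inward, flipping quantifiers it crosses:
  ((exists q. ~M(q)) | (exists x. M(x))) & (exists v. M(v))
All bound variables are already distinct, so no renaming is needed.
Pull the quantifiers to the front (each side's bound variable is not free in the other side):
  exists q. exists x. exists v. ((~M(q) | M(x)) & M(v))
The quantifier forall q sits under an odd number of negations (counting the antecedent side of each →), so it flips to exists q.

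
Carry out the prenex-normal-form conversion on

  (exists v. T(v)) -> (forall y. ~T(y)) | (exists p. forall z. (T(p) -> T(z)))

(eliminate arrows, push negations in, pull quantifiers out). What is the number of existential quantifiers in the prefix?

1

Rewrite implications/biconditionals: A → B as ¬A ∨ B.
  ~(exists v. T(v)) | (forall y. ~T(y)) | (exists p. forall z. (~T(p) | T(z)))
Move each ¬ inward, flipping quantifiers it crosses:
  (forall v. ~T(v)) | (forall y. ~T(y)) | (exists p. forall z. (~T(p) | T(z)))
All bound variables are already distinct, so no renaming is needed.
Finally move all quantifiers to the prefix:
  forall v. forall y. exists p. forall z. (~T(v) | ~T(y) | ~T(p) | T(z))
The prefix is forall v forall y exists p forall z: 3 universal, 1 existential.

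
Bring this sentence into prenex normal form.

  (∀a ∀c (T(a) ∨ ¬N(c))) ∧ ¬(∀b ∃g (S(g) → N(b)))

∀a ∀c ∃b ∀g ((T(a) ∨ ¬N(c)) ∧ S(g) ∧ ¬N(b))

First replace A → B with ¬A ∨ B.
  (∀a ∀c (T(a) ∨ ¬N(c))) ∧ ¬(∀b ∃g (¬S(g) ∨ N(b)))
Push ¬ through the quantifiers and connectives to reach negation normal form:
  (∀a ∀c (T(a) ∨ ¬N(c))) ∧ (∃b ∀g (S(g) ∧ ¬N(b)))
All bound variables are already distinct, so no renaming is needed.
Extract every quantifier outward, since the variables are now distinct and don't occur free across branches:
  ∀a ∀c ∃b ∀g ((T(a) ∨ ¬N(c)) ∧ S(g) ∧ ¬N(b))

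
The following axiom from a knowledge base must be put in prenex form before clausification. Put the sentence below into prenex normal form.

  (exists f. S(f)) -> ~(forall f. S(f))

First replace A → B with ¬A ∨ B.
  ~(exists f. S(f)) | ~(forall f. S(f))
Drive negations inward (¬∀x A ≡ ∃x ¬A, ¬∃x A ≡ ∀x ¬A, De Morgan for ∧/∨):
  (forall f. ~S(f)) | (exists f. ~S(f))
Standardize variables apart so no two quantifiers bind the same name: f↦q.
  (forall f. ~S(f)) | (exists q. ~S(q))
Finally move all quantifiers to the prefix:
  forall f. exists q. (~S(f) | ~S(q))

forall f. exists q. (~S(f) | ~S(q))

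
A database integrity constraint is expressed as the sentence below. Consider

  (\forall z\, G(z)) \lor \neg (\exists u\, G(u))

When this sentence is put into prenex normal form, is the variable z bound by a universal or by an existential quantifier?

universal

Push ¬ through the quantifiers and connectives to reach negation normal form:
  (\forall z\, G(z)) \lor (\forall u\, \neg G(u))
All bound variables are already distinct, so no renaming is needed.
Pull the quantifiers to the front (each side's bound variable is not free in the other side):
  \forall z\, \forall u\, (G(z) \lor \neg G(u))
The quantifier \forall z sits under an even number of negations, so it remains universal.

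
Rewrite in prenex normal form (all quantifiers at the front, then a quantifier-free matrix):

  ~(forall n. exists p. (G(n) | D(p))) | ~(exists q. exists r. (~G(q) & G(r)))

Move each ¬ inward, flipping quantifiers it crosses:
  (exists n. forall p. (~G(n) & ~D(p))) | (forall q. forall r. (G(q) | ~G(r)))
All bound variables are already distinct, so no renaming is needed.
Pull the quantifiers to the front (each side's bound variable is not free in the other side):
  exists n. forall p. forall q. forall r. (~G(n) & ~D(p) | G(q) | ~G(r))

exists n. forall p. forall q. forall r. (~G(n) & ~D(p) | G(q) | ~G(r))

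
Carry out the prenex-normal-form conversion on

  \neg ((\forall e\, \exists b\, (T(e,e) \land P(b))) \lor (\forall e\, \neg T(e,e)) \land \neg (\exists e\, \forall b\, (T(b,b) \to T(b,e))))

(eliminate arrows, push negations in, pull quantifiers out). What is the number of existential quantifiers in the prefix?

3

First replace A → B with ¬A ∨ B.
  \neg ((\forall e\, \exists b\, (T(e,e) \land P(b))) \lor (\forall e\, \neg T(e,e)) \land \neg (\exists e\, \forall b\, (\neg T(b,b) \lor T(b,e))))
Push ¬ through the quantifiers and connectives to reach negation normal form:
  (\exists e\, \forall b\, (\neg T(e,e) \lor \neg P(b))) \land ((\exists e\, T(e,e)) \lor (\exists e\, \forall b\, (\neg T(b,b) \lor T(b,e))))
Give each quantifier a distinct variable: e↦y1, e↦z1, b↦x.
  (\exists e\, \forall b\, (\neg T(e,e) \lor \neg P(b))) \land ((\exists y1\, T(y1,y1)) \lor (\exists z1\, \forall x\, (\neg T(x,x) \lor T(x,z1))))
Extract every quantifier outward, since the variables are now distinct and don't occur free across branches:
  \exists e\, \forall b\, \exists y1\, \exists z1\, \forall x\, ((\neg T(e,e) \lor \neg P(b)) \land (T(y1,y1) \lor \neg T(x,x) \lor T(x,z1)))
The prefix is \exists e \forall b \exists y1 \exists z1 \forall x: 2 universal, 3 existential.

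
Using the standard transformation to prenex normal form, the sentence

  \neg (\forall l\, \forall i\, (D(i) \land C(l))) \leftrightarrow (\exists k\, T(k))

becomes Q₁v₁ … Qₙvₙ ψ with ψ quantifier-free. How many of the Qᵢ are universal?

Rewrite implications/biconditionals: A → B as ¬A ∨ B; A ↔ B as (¬A ∨ B) ∧ (¬B ∨ A).
  (\neg \neg (\forall l\, \forall i\, (D(i) \land C(l))) \lor (\exists k\, T(k))) \land (\neg (\exists k\, T(k)) \lor \neg (\forall l\, \forall i\, (D(i) \land C(l))))
Push ¬ through the quantifiers and connectives to reach negation normal form:
  ((\forall l\, \forall i\, (D(i) \land C(l))) \lor (\exists k\, T(k))) \land ((\forall k\, \neg T(k)) \lor (\exists l\, \exists i\, (\neg D(i) \lor \neg C(l))))
Give each quantifier a distinct variable: k↦a, l↦r, i↦b.
  ((\forall l\, \forall i\, (D(i) \land C(l))) \lor (\exists k\, T(k))) \land ((\forall a\, \neg T(a)) \lor (\exists r\, \exists b\, (\neg D(b) \lor \neg C(r))))
Finally move all quantifiers to the prefix:
  \forall l\, \forall i\, \exists k\, \forall a\, \exists r\, \exists b\, ((D(i) \land C(l) \lor T(k)) \land (\neg T(a) \lor \neg D(b) \lor \neg C(r)))
The prefix is \forall l \forall i \exists k \forall a \exists r \exists b: 3 universal, 3 existential.

3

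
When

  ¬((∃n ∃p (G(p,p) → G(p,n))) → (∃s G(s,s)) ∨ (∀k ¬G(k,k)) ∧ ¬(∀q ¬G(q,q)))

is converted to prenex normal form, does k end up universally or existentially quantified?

Eliminate → and ↔ using ¬ and ∨.
  ¬(¬(∃n ∃p (¬G(p,p) ∨ G(p,n))) ∨ (∃s G(s,s)) ∨ (∀k ¬G(k,k)) ∧ ¬(∀q ¬G(q,q)))
Push ¬ through the quantifiers and connectives to reach negation normal form:
  (∃n ∃p (¬G(p,p) ∨ G(p,n))) ∧ (∀s ¬G(s,s)) ∧ ((∃k G(k,k)) ∨ (∀q ¬G(q,q)))
All bound variables are already distinct, so no renaming is needed.
Pull the quantifiers to the front (each side's bound variable is not free in the other side):
  ∃n ∃p ∀s ∃k ∀q ((¬G(p,p) ∨ G(p,n)) ∧ ¬G(s,s) ∧ (G(k,k) ∨ ¬G(q,q)))
The quantifier ∀k sits under an odd number of negations (counting the antecedent side of each →), so it flips to ∃k.

existential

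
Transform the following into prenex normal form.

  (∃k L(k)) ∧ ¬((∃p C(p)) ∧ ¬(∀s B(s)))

∃k ∀p ∀s (L(k) ∧ (¬C(p) ∨ B(s)))

Drive negations inward (¬∀x A ≡ ∃x ¬A, ¬∃x A ≡ ∀x ¬A, De Morgan for ∧/∨):
  (∃k L(k)) ∧ ((∀p ¬C(p)) ∨ (∀s B(s)))
All bound variables are already distinct, so no renaming is needed.
Pull the quantifiers to the front (each side's bound variable is not free in the other side):
  ∃k ∀p ∀s (L(k) ∧ (¬C(p) ∨ B(s)))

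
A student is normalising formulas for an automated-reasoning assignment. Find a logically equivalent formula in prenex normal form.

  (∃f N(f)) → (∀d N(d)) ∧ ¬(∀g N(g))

∀f ∀d ∃g (¬N(f) ∨ N(d) ∧ ¬N(g))

Eliminate → and ↔ using ¬ and ∨.
  ¬(∃f N(f)) ∨ (∀d N(d)) ∧ ¬(∀g N(g))
Move each ¬ inward, flipping quantifiers it crosses:
  (∀f ¬N(f)) ∨ (∀d N(d)) ∧ (∃g ¬N(g))
All bound variables are already distinct, so no renaming is needed.
Pull the quantifiers to the front (each side's bound variable is not free in the other side):
  ∀f ∀d ∃g (¬N(f) ∨ N(d) ∧ ¬N(g))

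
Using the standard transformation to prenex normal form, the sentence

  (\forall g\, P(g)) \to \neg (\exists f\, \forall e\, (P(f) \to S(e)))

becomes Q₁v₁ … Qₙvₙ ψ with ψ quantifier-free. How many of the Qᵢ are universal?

First replace A → B with ¬A ∨ B.
  \neg (\forall g\, P(g)) \lor \neg (\exists f\, \forall e\, (\neg P(f) \lor S(e)))
Move each ¬ inward, flipping quantifiers it crosses:
  (\exists g\, \neg P(g)) \lor (\forall f\, \exists e\, (P(f) \land \neg S(e)))
Extract every quantifier outward, since the variables are now distinct and don't occur free across branches:
  \exists g\, \forall f\, \exists e\, (\neg P(g) \lor P(f) \land \neg S(e))
The prefix is \exists g \forall f \exists e: 1 universal, 2 existential.

1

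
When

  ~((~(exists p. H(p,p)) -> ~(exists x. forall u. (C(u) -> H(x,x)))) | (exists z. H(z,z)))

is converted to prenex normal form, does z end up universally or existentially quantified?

universal

Eliminate → and ↔ using ¬ and ∨.
  ~(~~(exists p. H(p,p)) | ~(exists x. forall u. (~C(u) | H(x,x))) | (exists z. H(z,z)))
Push ¬ through the quantifiers and connectives to reach negation normal form:
  (forall p. ~H(p,p)) & (exists x. forall u. (~C(u) | H(x,x))) & (forall z. ~H(z,z))
All bound variables are already distinct, so no renaming is needed.
Pull the quantifiers to the front (each side's bound variable is not free in the other side):
  forall p. exists x. forall u. forall z. (~H(p,p) & (~C(u) | H(x,x)) & ~H(z,z))
The quantifier exists z sits under an odd number of negations (counting the antecedent side of each →), so it flips to forall z.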